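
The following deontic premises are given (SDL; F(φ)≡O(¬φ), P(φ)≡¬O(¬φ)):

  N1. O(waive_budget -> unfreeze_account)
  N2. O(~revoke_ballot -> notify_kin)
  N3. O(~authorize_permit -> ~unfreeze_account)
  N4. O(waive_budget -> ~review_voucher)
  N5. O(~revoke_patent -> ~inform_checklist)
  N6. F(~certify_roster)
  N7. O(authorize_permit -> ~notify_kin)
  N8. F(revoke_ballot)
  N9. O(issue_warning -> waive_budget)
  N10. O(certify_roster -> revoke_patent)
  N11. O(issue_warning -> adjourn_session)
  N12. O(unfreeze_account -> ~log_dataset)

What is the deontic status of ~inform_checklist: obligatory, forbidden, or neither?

Neither

Premise 5 is O(~revoke_patent -> ~inform_checklist), but O(~revoke_patent) is not derivable from the premises, so it does not yield O(~inform_checklist).
No premise or chain of K-axiom applications forces O(~inform_checklist), and none forces O(inform_checklist). So ~inform_checklist is neither obligatory nor forbidden under these norms.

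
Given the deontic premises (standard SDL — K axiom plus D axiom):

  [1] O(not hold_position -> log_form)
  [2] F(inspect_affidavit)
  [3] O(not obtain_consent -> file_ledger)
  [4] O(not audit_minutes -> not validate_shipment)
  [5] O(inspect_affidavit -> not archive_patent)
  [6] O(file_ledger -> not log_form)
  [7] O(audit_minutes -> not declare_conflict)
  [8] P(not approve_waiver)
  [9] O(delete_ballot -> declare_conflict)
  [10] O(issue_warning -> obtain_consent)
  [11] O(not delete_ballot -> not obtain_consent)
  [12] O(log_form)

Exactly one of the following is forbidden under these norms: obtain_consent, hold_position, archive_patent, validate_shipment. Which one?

From premise 12 we have O(log_form).
The contrapositive of premise 6 (O(file_ledger -> not log_form)) is O(log_form -> not file_ledger), and O(log_form) is already established, so O(not file_ledger).
Premise 3 is O(not obtain_consent -> file_ledger); contrapositively O(not file_ledger -> obtain_consent). Since O(not file_ledger) holds, K gives O(obtain_consent).
The contrapositive of premise 11 (O(not delete_ballot -> not obtain_consent)) is O(obtain_consent -> delete_ballot), and O(obtain_consent) is already established, so O(delete_ballot).
Premise 9 is O(delete_ballot -> declare_conflict); since O(delete_ballot), deontic closure gives O(declare_conflict).
Premise 7, O(audit_minutes -> not declare_conflict), contraposes to O(declare_conflict -> not audit_minutes); with O(declare_conflict) we get O(not audit_minutes).
From O(not audit_minutes) and premise 4, O(not audit_minutes -> not validate_shipment), we obtain O(not validate_shipment).
So O(not validate_shipment) holds, i.e. validate_shipment is forbidden. None of the other listed options is forbidden under the premises.

validate_shipment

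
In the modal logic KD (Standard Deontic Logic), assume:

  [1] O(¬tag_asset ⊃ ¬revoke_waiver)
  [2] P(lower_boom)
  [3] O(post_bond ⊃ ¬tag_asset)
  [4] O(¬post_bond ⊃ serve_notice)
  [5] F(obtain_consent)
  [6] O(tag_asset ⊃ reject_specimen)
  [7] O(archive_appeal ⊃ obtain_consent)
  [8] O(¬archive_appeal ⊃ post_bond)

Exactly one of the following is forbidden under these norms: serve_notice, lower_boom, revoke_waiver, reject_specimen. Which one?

revoke_waiver

F(obtain_consent) at premise 5 means O(¬obtain_consent).
Premise 7, O(archive_appeal ⊃ obtain_consent), contraposes to O(¬obtain_consent ⊃ ¬archive_appeal); with O(¬obtain_consent) we get O(¬archive_appeal).
From O(¬archive_appeal) and premise 8, O(¬archive_appeal ⊃ post_bond), we obtain O(post_bond).
From O(post_bond) and premise 3, O(post_bond ⊃ ¬tag_asset), we obtain O(¬tag_asset).
Applying K to premise 1 (O(¬tag_asset ⊃ ¬revoke_waiver)) and O(¬tag_asset) yields O(¬revoke_waiver).
So O(¬revoke_waiver) holds, i.e. revoke_waiver is forbidden. None of the other listed options is forbidden under the premises.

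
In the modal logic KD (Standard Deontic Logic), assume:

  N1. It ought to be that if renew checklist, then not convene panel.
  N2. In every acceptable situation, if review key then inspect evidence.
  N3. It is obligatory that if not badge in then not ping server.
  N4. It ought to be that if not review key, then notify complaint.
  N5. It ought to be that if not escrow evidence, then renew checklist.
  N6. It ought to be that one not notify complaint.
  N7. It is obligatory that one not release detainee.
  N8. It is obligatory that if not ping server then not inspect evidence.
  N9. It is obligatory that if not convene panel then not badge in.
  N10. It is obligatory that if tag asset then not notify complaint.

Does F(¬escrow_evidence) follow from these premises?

From premise 6 we have O(¬notify_complaint).
Premise 4 is O(¬review_key → notify_complaint); contrapositively O(¬notify_complaint → review_key). Since O(¬notify_complaint) holds, K gives O(review_key).
Premise 2 is O(review_key → inspect_evidence); since O(review_key), deontic closure gives O(inspect_evidence).
Premise 8 is O(¬ping_server → ¬inspect_evidence); contrapositively O(inspect_evidence → ping_server). Since O(inspect_evidence) holds, K gives O(ping_server).
Premise 3 is O(¬badge_in → ¬ping_server); contrapositively O(ping_server → badge_in). Since O(ping_server) holds, K gives O(badge_in).
Premise 9, O(¬convene_panel → ¬badge_in), contraposes to O(badge_in → convene_panel); with O(badge_in) we get O(convene_panel).
Premise 1 is O(renew_checklist → ¬convene_panel); contrapositively O(convene_panel → ¬renew_checklist). Since O(convene_panel) holds, K gives O(¬renew_checklist).
Premise 5 is O(¬escrow_evidence → renew_checklist); contrapositively O(¬renew_checklist → escrow_evidence). Since O(¬renew_checklist) holds, K gives O(escrow_evidence).
Premises 7, 10 do not contribute to this derivation.
So O(escrow_evidence) holds, i.e. F(¬escrow_evidence). The claim follows.

Yes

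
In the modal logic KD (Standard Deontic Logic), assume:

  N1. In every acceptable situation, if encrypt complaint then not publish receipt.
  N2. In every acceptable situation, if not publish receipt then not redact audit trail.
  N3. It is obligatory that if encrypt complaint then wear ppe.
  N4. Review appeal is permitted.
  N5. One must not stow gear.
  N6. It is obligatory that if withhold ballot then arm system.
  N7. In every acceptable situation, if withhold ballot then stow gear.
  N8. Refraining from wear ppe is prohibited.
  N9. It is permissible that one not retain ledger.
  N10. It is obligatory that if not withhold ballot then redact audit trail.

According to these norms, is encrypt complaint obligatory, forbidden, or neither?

Premise 5, F(stow_gear), is equivalent to O(¬stow_gear).
Premise 7 is O(withhold_ballot → stow_gear); contrapositively O(¬stow_gear → ¬withhold_ballot). Since O(¬stow_gear) holds, K gives O(¬withhold_ballot).
From O(¬withhold_ballot) and premise 10, O(¬withhold_ballot → redact_audit_trail), we obtain O(redact_audit_trail).
Premise 2 is O(¬publish_receipt → ¬redact_audit_trail); contrapositively O(redact_audit_trail → publish_receipt). Since O(redact_audit_trail) holds, K gives O(publish_receipt).
The contrapositive of premise 1 (O(encrypt_complaint → ¬publish_receipt)) is O(publish_receipt → ¬encrypt_complaint), and O(publish_receipt) is already established, so O(¬encrypt_complaint).
Premises 3, 4, 6, 8, 9 do not contribute to this derivation.
Thus O(¬encrypt_complaint), which is F(encrypt_complaint): encrypt_complaint is forbidden.

Forbidden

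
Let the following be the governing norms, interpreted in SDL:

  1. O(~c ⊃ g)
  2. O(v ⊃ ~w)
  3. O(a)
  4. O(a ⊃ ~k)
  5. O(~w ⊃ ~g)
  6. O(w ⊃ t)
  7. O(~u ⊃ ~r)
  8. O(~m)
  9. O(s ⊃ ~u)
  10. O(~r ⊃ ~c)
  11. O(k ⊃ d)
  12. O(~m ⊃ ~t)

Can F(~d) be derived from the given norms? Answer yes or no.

No

Premise 11 is O(k ⊃ d), but O(k) is not derivable from the premises, so it does not yield O(d).
No other premise forces O(d). An ideal world satisfying every premise can still have ~d true, so F(~d) is not derivable.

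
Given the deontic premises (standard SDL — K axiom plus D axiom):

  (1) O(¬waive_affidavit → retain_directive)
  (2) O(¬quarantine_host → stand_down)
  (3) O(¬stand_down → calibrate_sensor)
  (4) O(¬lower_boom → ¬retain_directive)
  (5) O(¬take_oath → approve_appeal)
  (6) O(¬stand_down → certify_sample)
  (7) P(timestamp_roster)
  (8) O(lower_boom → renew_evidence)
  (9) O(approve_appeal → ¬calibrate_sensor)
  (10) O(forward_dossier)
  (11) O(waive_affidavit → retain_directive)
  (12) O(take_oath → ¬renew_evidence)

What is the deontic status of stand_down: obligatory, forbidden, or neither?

Obligatory

Premises 1 and 11 are O(¬waive_affidavit → retain_directive) and O(waive_affidavit → retain_directive); every ideal world satisfies ¬waive_affidavit or waive_affidavit, so in either case retain_directive holds — hence O(retain_directive).
Premise 4, O(¬lower_boom → ¬retain_directive), contraposes to O(retain_directive → lower_boom); with O(retain_directive) we get O(lower_boom).
From O(lower_boom) and premise 8, O(lower_boom → renew_evidence), we obtain O(renew_evidence).
Premise 12, O(take_oath → ¬renew_evidence), contraposes to O(renew_evidence → ¬take_oath); with O(renew_evidence) we get O(¬take_oath).
Applying K to premise 5 (O(¬take_oath → approve_appeal)) and O(¬take_oath) yields O(approve_appeal).
From O(approve_appeal) and premise 9, O(approve_appeal → ¬calibrate_sensor), we obtain O(¬calibrate_sensor).
Premise 3 is O(¬stand_down → calibrate_sensor); contrapositively O(¬calibrate_sensor → stand_down). Since O(¬calibrate_sensor) holds, K gives O(stand_down).
Premises 2, 6, 7, 10 do not contribute to this derivation.
Hence stand_down is obligatory.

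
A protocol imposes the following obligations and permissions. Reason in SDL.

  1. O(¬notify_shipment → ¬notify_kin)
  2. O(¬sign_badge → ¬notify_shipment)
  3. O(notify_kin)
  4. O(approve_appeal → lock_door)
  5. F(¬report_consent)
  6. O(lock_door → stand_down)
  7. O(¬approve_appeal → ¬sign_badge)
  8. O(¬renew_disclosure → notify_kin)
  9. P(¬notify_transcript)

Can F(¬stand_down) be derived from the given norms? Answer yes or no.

Premise 3 gives O(notify_kin).
The contrapositive of premise 1 (O(¬notify_shipment → ¬notify_kin)) is O(notify_kin → notify_shipment), and O(notify_kin) is already established, so O(notify_shipment).
Premise 2 is O(¬sign_badge → ¬notify_shipment); contrapositively O(notify_shipment → sign_badge). Since O(notify_shipment) holds, K gives O(sign_badge).
Premise 7, O(¬approve_appeal → ¬sign_badge), contraposes to O(sign_badge → approve_appeal); with O(sign_badge) we get O(approve_appeal).
Applying K to premise 4 (O(approve_appeal → lock_door)) and O(approve_appeal) yields O(lock_door).
Applying K to premise 6 (O(lock_door → stand_down)) and O(lock_door) yields O(stand_down).
Premises 5, 8, 9 do not contribute to this derivation.
So O(stand_down) holds, i.e. F(¬stand_down). The claim follows.

Yes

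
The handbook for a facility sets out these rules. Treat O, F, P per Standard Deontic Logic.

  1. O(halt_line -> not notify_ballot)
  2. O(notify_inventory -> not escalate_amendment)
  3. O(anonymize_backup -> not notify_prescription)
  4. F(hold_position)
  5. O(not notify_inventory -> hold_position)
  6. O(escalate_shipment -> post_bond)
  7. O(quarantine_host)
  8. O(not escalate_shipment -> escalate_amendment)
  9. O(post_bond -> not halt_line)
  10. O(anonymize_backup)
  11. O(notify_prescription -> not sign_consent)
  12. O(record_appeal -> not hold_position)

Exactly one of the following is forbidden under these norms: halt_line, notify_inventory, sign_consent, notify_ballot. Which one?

halt_line

Premise 4, F(hold_position), is equivalent to O(not hold_position).
Premise 5, O(not notify_inventory -> hold_position), contraposes to O(not hold_position -> notify_inventory); with O(not hold_position) we get O(notify_inventory).
Premise 2 is O(notify_inventory -> not escalate_amendment); since O(notify_inventory), deontic closure gives O(not escalate_amendment).
The contrapositive of premise 8 (O(not escalate_shipment -> escalate_amendment)) is O(not escalate_amendment -> escalate_shipment), and O(not escalate_amendment) is already established, so O(escalate_shipment).
With premise 6, O(escalate_shipment -> post_bond), the K-axiom yields O(post_bond).
Premise 9 is O(post_bond -> not halt_line); since O(post_bond), deontic closure gives O(not halt_line).
So O(not halt_line) holds, i.e. halt_line is forbidden. None of the other listed options is forbidden under the premises.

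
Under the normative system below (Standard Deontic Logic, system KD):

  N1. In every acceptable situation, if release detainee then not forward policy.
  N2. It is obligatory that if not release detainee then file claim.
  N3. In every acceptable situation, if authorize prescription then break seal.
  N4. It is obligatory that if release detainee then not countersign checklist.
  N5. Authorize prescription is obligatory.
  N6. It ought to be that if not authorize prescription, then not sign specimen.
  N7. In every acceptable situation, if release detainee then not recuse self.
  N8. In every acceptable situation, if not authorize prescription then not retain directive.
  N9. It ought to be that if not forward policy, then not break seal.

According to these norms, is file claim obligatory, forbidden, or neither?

Obligatory

Premise 5 gives O(authorize_prescription).
From O(authorize_prescription) and premise 3, O(authorize_prescription → break_seal), we obtain O(break_seal).
Premise 9 is O(¬forward_policy → ¬break_seal); contrapositively O(break_seal → forward_policy). Since O(break_seal) holds, K gives O(forward_policy).
The contrapositive of premise 1 (O(release_detainee → ¬forward_policy)) is O(forward_policy → ¬release_detainee), and O(forward_policy) is already established, so O(¬release_detainee).
With premise 2, O(¬release_detainee → file_claim), the K-axiom yields O(file_claim).
Premises 4, 6, 7, 8 do not contribute to this derivation.
Hence file_claim is obligatory.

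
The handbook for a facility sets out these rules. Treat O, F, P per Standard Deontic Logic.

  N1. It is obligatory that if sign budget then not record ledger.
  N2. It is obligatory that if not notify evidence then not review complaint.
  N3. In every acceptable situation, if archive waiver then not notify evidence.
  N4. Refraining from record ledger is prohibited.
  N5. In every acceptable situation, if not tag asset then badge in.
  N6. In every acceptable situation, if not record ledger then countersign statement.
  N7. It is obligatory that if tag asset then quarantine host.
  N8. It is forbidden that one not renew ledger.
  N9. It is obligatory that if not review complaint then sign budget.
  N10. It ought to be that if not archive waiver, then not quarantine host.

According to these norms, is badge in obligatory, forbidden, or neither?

Premise 4 is F(¬record_ledger), i.e. O(record_ledger).
The contrapositive of premise 1 (O(sign_budget → ¬record_ledger)) is O(record_ledger → ¬sign_budget), and O(record_ledger) is already established, so O(¬sign_budget).
Premise 9, O(¬review_complaint → sign_budget), contraposes to O(¬sign_budget → review_complaint); with O(¬sign_budget) we get O(review_complaint).
Premise 2 is O(¬notify_evidence → ¬review_complaint); contrapositively O(review_complaint → notify_evidence). Since O(review_complaint) holds, K gives O(notify_evidence).
Premise 3 is O(archive_waiver → ¬notify_evidence); contrapositively O(notify_evidence → ¬archive_waiver). Since O(notify_evidence) holds, K gives O(¬archive_waiver).
From O(¬archive_waiver) and premise 10, O(¬archive_waiver → ¬quarantine_host), we obtain O(¬quarantine_host).
Premise 7 is O(tag_asset → quarantine_host); contrapositively O(¬quarantine_host → ¬tag_asset). Since O(¬quarantine_host) holds, K gives O(¬tag_asset).
With premise 5, O(¬tag_asset → badge_in), the K-axiom yields O(badge_in).
Premises 6, 8 do not contribute to this derivation.
Hence badge_in is obligatory.

Obligatory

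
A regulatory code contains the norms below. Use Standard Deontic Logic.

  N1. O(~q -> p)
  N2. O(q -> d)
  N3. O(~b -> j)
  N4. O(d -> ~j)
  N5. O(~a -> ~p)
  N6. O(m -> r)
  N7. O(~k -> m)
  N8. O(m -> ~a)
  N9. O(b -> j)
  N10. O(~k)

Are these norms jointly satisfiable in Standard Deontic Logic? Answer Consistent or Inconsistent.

Inconsistent

Premises 9 and 3 are O(b -> j) and O(~b -> j); every ideal world satisfies b or ~b, so in either case j holds — hence O(j).
The contrapositive of premise 4 (O(d -> ~j)) is O(j -> ~d), and O(j) is already established, so O(~d).
Premise 2, O(q -> d), contraposes to O(~d -> ~q); with O(~d) we get O(~q).
Premise 1 is O(~q -> p); since O(~q), deontic closure gives O(p).
Premise 5, O(~a -> ~p), contraposes to O(p -> a); with O(p) we get O(a).
Premise 8, O(m -> ~a), contraposes to O(a -> ~m); with O(a) we get O(~m).
Premise 7 is O(~k -> m); contrapositively O(~m -> k). Since O(~m) holds, K gives O(k).
However, premise 10 gives O(~k).
We now have both O(k) and O(~k) — k is simultaneously obligatory and forbidden, violating the D-axiom.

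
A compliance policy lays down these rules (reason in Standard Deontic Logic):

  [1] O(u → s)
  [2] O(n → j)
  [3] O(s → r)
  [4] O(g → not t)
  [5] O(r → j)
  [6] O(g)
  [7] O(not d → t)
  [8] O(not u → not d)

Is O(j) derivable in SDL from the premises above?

Yes

Premise 6 states O(g) outright.
Applying K to premise 4 (O(g → not t)) and O(g) yields O(not t).
Premise 7, O(not d → t), contraposes to O(not t → d); with O(not t) we get O(d).
Premise 8, O(not u → not d), contraposes to O(d → u); with O(d) we get O(u).
Premise 1 is O(u → s); since O(u), deontic closure gives O(s).
From O(s) and premise 3, O(s → r), we obtain O(r).
Premise 5 is O(r → j); since O(r), deontic closure gives O(j).
Premise 2 does not contribute to this derivation.
So O(j) follows.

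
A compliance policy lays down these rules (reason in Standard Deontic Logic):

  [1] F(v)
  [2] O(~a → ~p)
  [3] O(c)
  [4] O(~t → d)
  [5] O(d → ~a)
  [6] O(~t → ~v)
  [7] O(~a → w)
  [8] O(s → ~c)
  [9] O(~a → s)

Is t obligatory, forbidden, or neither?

Premise 3 gives O(c).
Premise 8, O(s → ~c), contraposes to O(c → ~s); with O(c) we get O(~s).
Premise 9 is O(~a → s); contrapositively O(~s → a). Since O(~s) holds, K gives O(a).
Premise 5, O(d → ~a), contraposes to O(a → ~d); with O(a) we get O(~d).
The contrapositive of premise 4 (O(~t → d)) is O(~d → t), and O(~d) is already established, so O(t).
Premises 1, 2, 6, 7 do not contribute to this derivation.
Hence t is obligatory.

Obligatory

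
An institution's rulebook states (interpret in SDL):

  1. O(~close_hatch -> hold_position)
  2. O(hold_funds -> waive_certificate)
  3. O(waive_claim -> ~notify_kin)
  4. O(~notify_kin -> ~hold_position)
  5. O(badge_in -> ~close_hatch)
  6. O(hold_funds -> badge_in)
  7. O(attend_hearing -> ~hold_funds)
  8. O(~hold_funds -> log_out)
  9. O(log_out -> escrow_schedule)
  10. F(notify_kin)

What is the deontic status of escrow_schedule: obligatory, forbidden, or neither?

Obligatory

F(notify_kin) at premise 10 means O(~notify_kin).
With premise 4, O(~notify_kin -> ~hold_position), the K-axiom yields O(~hold_position).
Premise 1, O(~close_hatch -> hold_position), contraposes to O(~hold_position -> close_hatch); with O(~hold_position) we get O(close_hatch).
Premise 5, O(badge_in -> ~close_hatch), contraposes to O(close_hatch -> ~badge_in); with O(close_hatch) we get O(~badge_in).
Premise 6 is O(hold_funds -> badge_in); contrapositively O(~badge_in -> ~hold_funds). Since O(~badge_in) holds, K gives O(~hold_funds).
Premise 8 is O(~hold_funds -> log_out); since O(~hold_funds), deontic closure gives O(log_out).
Applying K to premise 9 (O(log_out -> escrow_schedule)) and O(log_out) yields O(escrow_schedule).
Premises 2, 3, 7 do not contribute to this derivation.
Hence escrow_schedule is obligatory.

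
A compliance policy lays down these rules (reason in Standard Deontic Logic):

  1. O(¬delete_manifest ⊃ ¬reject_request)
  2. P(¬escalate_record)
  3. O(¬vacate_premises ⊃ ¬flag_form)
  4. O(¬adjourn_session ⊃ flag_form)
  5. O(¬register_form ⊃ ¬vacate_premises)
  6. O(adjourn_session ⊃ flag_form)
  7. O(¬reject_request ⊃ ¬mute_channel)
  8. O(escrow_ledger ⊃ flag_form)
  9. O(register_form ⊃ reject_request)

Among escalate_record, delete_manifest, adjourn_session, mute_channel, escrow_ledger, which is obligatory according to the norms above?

delete_manifest

Premises 4 and 6 cover both cases: O(¬adjourn_session ⊃ flag_form) and O(adjourn_session ⊃ flag_form). Since ¬adjourn_session ∨ adjourn_session is a tautology, O(flag_form) follows.
The contrapositive of premise 3 (O(¬vacate_premises ⊃ ¬flag_form)) is O(flag_form ⊃ vacate_premises), and O(flag_form) is already established, so O(vacate_premises).
Premise 5 is O(¬register_form ⊃ ¬vacate_premises); contrapositively O(vacate_premises ⊃ register_form). Since O(vacate_premises) holds, K gives O(register_form).
Premise 9 is O(register_form ⊃ reject_request); since O(register_form), deontic closure gives O(reject_request).
The contrapositive of premise 1 (O(¬delete_manifest ⊃ ¬reject_request)) is O(reject_request ⊃ delete_manifest), and O(reject_request) is already established, so O(delete_manifest).
So O(delete_manifest) holds — delete_manifest is obligatory. None of the other listed options is made obligatory by any chain of premises.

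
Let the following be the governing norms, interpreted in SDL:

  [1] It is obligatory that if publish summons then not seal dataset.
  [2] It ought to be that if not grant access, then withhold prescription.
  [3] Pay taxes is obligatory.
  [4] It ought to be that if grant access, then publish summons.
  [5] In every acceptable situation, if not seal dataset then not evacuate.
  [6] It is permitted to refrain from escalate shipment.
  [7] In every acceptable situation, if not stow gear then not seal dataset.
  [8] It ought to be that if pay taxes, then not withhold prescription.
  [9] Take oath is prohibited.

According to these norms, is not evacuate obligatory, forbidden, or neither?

Premise 3 states O(pay_taxes) outright.
With premise 8, O(pay_taxes → ¬withhold_prescription), the K-axiom yields O(¬withhold_prescription).
Premise 2, O(¬grant_access → withhold_prescription), contraposes to O(¬withhold_prescription → grant_access); with O(¬withhold_prescription) we get O(grant_access).
Premise 4 is O(grant_access → publish_summons); since O(grant_access), deontic closure gives O(publish_summons).
Applying K to premise 1 (O(publish_summons → ¬seal_dataset)) and O(publish_summons) yields O(¬seal_dataset).
Applying K to premise 5 (O(¬seal_dataset → ¬evacuate)) and O(¬seal_dataset) yields O(¬evacuate).
Premises 6, 7, 9 do not contribute to this derivation.
Hence ¬evacuate is obligatory.

Obligatory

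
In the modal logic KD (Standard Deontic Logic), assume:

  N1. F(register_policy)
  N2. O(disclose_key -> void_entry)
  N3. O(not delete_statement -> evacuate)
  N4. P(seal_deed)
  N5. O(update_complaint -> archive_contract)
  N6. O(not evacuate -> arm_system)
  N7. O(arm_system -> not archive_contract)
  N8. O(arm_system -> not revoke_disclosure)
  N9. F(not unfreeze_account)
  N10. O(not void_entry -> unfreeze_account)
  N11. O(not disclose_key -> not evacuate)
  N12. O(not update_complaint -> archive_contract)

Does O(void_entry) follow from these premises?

Premises 5 and 12 cover both cases: O(update_complaint -> archive_contract) and O(not update_complaint -> archive_contract). Since update_complaint ∨ not update_complaint is a tautology, O(archive_contract) follows.
Premise 7, O(arm_system -> not archive_contract), contraposes to O(archive_contract -> not arm_system); with O(archive_contract) we get O(not arm_system).
The contrapositive of premise 6 (O(not evacuate -> arm_system)) is O(not arm_system -> evacuate), and O(not arm_system) is already established, so O(evacuate).
Premise 11, O(not disclose_key -> not evacuate), contraposes to O(evacuate -> disclose_key); with O(evacuate) we get O(disclose_key).
With premise 2, O(disclose_key -> void_entry), the K-axiom yields O(void_entry).
Premises 1, 3, 4, 8, 9, 10 do not contribute to this derivation.
So O(void_entry) follows.

Yes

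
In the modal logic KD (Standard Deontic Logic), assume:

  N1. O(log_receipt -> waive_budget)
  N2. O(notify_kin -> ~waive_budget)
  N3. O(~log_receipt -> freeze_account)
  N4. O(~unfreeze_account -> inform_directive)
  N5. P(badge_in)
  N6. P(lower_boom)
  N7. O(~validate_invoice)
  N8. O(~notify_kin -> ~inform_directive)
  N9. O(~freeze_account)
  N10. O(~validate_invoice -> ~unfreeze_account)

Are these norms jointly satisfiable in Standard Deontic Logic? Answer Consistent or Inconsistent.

Inconsistent

From premise 7 we have O(~validate_invoice).
From O(~validate_invoice) and premise 10, O(~validate_invoice -> ~unfreeze_account), we obtain O(~unfreeze_account).
With premise 4, O(~unfreeze_account -> inform_directive), the K-axiom yields O(inform_directive).
Premise 8 is O(~notify_kin -> ~inform_directive); contrapositively O(inform_directive -> notify_kin). Since O(inform_directive) holds, K gives O(notify_kin).
Premise 2 is O(notify_kin -> ~waive_budget); since O(notify_kin), deontic closure gives O(~waive_budget).
Premise 1, O(log_receipt -> waive_budget), contraposes to O(~waive_budget -> ~log_receipt); with O(~waive_budget) we get O(~log_receipt).
From O(~log_receipt) and premise 3, O(~log_receipt -> freeze_account), we obtain O(freeze_account).
Yet premise 9 states O(~freeze_account).
We now have both O(freeze_account) and O(~freeze_account) — freeze_account is simultaneously obligatory and forbidden, violating the D-axiom.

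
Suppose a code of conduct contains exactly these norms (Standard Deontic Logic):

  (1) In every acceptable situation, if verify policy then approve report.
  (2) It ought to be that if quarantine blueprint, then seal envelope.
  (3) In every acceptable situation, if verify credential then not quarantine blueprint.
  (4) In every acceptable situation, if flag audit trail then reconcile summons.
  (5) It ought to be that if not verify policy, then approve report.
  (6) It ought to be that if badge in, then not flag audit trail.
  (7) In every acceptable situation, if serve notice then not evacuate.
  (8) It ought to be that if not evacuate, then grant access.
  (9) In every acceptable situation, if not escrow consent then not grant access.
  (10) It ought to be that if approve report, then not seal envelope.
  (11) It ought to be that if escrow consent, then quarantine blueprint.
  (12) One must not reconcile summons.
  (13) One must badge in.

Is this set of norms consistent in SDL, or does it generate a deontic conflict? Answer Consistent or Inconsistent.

Premise 4 is O(flag_audit_trail → reconcile_summons), but O(flag_audit_trail) is not derivable from the premises, so it does not yield O(reconcile_summons).
So O(reconcile_summons) is not derivable, and the apparent clash with O(¬reconcile_summons) does not arise.
A world satisfying every obligation exists (e.g. approve_report=true, badge_in=true, escrow_consent=false, evacuate=true, flag_audit_trail=false, grant_access=false, quarantine_blueprint=false, reconcile_summons=false, seal_envelope=false, serve_notice=false, verify_credential=false, verify_policy=false); no atom is both obligatory and forbidden, so the set is consistent.

Consistent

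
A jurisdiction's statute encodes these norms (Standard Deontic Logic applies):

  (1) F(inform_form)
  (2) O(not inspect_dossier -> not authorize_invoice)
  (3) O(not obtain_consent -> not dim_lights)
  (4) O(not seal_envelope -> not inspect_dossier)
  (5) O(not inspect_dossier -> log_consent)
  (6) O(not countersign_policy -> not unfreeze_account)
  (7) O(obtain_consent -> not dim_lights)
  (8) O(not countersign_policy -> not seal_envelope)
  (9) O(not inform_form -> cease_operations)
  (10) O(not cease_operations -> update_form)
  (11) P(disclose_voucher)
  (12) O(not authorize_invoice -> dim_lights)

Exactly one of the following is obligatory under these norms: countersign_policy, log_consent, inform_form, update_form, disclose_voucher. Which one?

By case analysis on obtain_consent: premise 7 gives O(obtain_consent -> not dim_lights) and premise 3 gives O(not obtain_consent -> not dim_lights), so O(not dim_lights) either way.
The contrapositive of premise 12 (O(not authorize_invoice -> dim_lights)) is O(not dim_lights -> authorize_invoice), and O(not dim_lights) is already established, so O(authorize_invoice).
The contrapositive of premise 2 (O(not inspect_dossier -> not authorize_invoice)) is O(authorize_invoice -> inspect_dossier), and O(authorize_invoice) is already established, so O(inspect_dossier).
Premise 4 is O(not seal_envelope -> not inspect_dossier); contrapositively O(inspect_dossier -> seal_envelope). Since O(inspect_dossier) holds, K gives O(seal_envelope).
Premise 8, O(not countersign_policy -> not seal_envelope), contraposes to O(seal_envelope -> countersign_policy); with O(seal_envelope) we get O(countersign_policy).
So O(countersign_policy) holds — countersign_policy is obligatory. None of the other listed options is made obligatory by any chain of premises.

countersign_policy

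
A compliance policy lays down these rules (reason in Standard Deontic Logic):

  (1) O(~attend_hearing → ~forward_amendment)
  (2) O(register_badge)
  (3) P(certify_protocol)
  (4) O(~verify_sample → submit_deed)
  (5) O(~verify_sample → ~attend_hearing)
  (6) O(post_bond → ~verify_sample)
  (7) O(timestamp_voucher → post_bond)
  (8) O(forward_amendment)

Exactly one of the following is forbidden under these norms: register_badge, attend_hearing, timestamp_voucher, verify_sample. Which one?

timestamp_voucher

Premise 8 states O(forward_amendment) outright.
The contrapositive of premise 1 (O(~attend_hearing → ~forward_amendment)) is O(forward_amendment → attend_hearing), and O(forward_amendment) is already established, so O(attend_hearing).
The contrapositive of premise 5 (O(~verify_sample → ~attend_hearing)) is O(attend_hearing → verify_sample), and O(attend_hearing) is already established, so O(verify_sample).
The contrapositive of premise 6 (O(post_bond → ~verify_sample)) is O(verify_sample → ~post_bond), and O(verify_sample) is already established, so O(~post_bond).
Premise 7, O(timestamp_voucher → post_bond), contraposes to O(~post_bond → ~timestamp_voucher); with O(~post_bond) we get O(~timestamp_voucher).
So O(~timestamp_voucher) holds, i.e. timestamp_voucher is forbidden. None of the other listed options is forbidden under the premises.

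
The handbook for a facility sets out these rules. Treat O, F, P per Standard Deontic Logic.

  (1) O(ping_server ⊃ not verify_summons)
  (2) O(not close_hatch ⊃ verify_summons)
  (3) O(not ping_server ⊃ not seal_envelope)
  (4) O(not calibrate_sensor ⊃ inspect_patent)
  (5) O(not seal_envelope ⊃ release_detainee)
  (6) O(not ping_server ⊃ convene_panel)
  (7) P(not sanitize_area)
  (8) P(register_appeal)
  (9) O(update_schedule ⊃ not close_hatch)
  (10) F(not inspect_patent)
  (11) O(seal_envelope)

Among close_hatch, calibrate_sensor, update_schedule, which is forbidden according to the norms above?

update_schedule

Premise 11 gives O(seal_envelope).
The contrapositive of premise 3 (O(not ping_server ⊃ not seal_envelope)) is O(seal_envelope ⊃ ping_server), and O(seal_envelope) is already established, so O(ping_server).
With premise 1, O(ping_server ⊃ not verify_summons), the K-axiom yields O(not verify_summons).
Premise 2, O(not close_hatch ⊃ verify_summons), contraposes to O(not verify_summons ⊃ close_hatch); with O(not verify_summons) we get O(close_hatch).
The contrapositive of premise 9 (O(update_schedule ⊃ not close_hatch)) is O(close_hatch ⊃ not update_schedule), and O(close_hatch) is already established, so O(not update_schedule).
So O(not update_schedule) holds, i.e. update_schedule is forbidden. None of the other listed options is forbidden under the premises.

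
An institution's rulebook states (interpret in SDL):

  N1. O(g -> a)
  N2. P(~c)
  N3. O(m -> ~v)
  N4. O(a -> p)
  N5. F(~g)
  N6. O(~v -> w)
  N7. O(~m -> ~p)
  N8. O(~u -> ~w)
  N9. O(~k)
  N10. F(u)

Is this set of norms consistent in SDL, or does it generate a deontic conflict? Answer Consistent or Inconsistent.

Premise 10, F(u), is equivalent to O(~u).
With premise 8, O(~u -> ~w), the K-axiom yields O(~w).
Premise 6 is O(~v -> w); contrapositively O(~w -> v). Since O(~w) holds, K gives O(v).
Premise 3, O(m -> ~v), contraposes to O(v -> ~m); with O(v) we get O(~m).
Premise 7 is O(~m -> ~p); since O(~m), deontic closure gives O(~p).
The contrapositive of premise 4 (O(a -> p)) is O(~p -> ~a), and O(~p) is already established, so O(~a).
Premise 1, O(g -> a), contraposes to O(~a -> ~g); with O(~a) we get O(~g).
Yet premise 5 is F(~g), i.e. O(g).
We now have both O(~g) and O(g) — g is simultaneously obligatory and forbidden, violating the D-axiom.

Inconsistent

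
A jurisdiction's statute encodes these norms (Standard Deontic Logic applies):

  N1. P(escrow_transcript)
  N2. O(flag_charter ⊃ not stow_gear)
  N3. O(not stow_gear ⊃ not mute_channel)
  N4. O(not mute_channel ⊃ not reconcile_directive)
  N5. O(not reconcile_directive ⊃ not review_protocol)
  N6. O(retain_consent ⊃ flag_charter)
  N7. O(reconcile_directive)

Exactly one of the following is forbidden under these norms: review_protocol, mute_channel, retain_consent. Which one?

retain_consent

Premise 7 gives O(reconcile_directive).
Premise 4 is O(not mute_channel ⊃ not reconcile_directive); contrapositively O(reconcile_directive ⊃ mute_channel). Since O(reconcile_directive) holds, K gives O(mute_channel).
Premise 3, O(not stow_gear ⊃ not mute_channel), contraposes to O(mute_channel ⊃ stow_gear); with O(mute_channel) we get O(stow_gear).
Premise 2 is O(flag_charter ⊃ not stow_gear); contrapositively O(stow_gear ⊃ not flag_charter). Since O(stow_gear) holds, K gives O(not flag_charter).
The contrapositive of premise 6 (O(retain_consent ⊃ flag_charter)) is O(not flag_charter ⊃ not retain_consent), and O(not flag_charter) is already established, so O(not retain_consent).
So O(not retain_consent) holds, i.e. retain_consent is forbidden. None of the other listed options is forbidden under the premises.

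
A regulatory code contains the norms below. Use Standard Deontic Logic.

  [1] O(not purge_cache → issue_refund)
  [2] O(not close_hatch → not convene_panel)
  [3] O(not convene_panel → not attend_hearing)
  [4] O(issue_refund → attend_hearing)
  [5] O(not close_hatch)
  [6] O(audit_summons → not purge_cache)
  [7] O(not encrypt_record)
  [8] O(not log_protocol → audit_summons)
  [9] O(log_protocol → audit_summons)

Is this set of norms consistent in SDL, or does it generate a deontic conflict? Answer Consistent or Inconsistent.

Premises 9 and 8 are O(log_protocol → audit_summons) and O(not log_protocol → audit_summons); every ideal world satisfies log_protocol or not log_protocol, so in either case audit_summons holds — hence O(audit_summons).
With premise 6, O(audit_summons → not purge_cache), the K-axiom yields O(not purge_cache).
From O(not purge_cache) and premise 1, O(not purge_cache → issue_refund), we obtain O(issue_refund).
Premise 4 is O(issue_refund → attend_hearing); since O(issue_refund), deontic closure gives O(attend_hearing).
The contrapositive of premise 3 (O(not convene_panel → not attend_hearing)) is O(attend_hearing → convene_panel), and O(attend_hearing) is already established, so O(convene_panel).
Premise 2, O(not close_hatch → not convene_panel), contraposes to O(convene_panel → close_hatch); with O(convene_panel) we get O(close_hatch).
However, premise 5 gives O(not close_hatch).
We now have both O(close_hatch) and O(not close_hatch) — close_hatch is simultaneously obligatory and forbidden, violating the D-axiom.

Inconsistent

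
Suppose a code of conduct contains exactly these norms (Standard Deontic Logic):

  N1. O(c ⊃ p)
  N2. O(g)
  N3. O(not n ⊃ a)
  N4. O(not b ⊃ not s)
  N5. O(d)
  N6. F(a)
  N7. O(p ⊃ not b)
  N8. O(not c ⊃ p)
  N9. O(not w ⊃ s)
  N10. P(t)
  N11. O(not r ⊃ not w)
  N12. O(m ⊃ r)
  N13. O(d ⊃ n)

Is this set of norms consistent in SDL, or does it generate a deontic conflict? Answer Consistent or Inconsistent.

Consistent

Premise 3 is O(not n ⊃ a), but O(not n) is not derivable from the premises, so it does not yield O(a).
So O(a) is not derivable, and the apparent clash with O(not a) does not arise.
A world satisfying every obligation exists (e.g. a=false, b=false, c=false, d=true, g=true, m=false, n=true, p=true, r=true, s=false, t=false, w=true); no atom is both obligatory and forbidden, so the set is consistent.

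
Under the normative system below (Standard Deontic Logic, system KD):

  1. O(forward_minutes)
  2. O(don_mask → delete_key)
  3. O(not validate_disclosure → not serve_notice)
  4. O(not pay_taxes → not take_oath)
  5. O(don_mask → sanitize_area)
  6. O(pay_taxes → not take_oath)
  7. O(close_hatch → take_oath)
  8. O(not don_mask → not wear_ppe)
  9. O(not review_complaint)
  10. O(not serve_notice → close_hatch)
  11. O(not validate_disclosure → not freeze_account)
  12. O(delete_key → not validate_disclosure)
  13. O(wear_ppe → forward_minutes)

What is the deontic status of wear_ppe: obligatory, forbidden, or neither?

Premises 6 and 4 are O(pay_taxes → not take_oath) and O(not pay_taxes → not take_oath); every ideal world satisfies pay_taxes or not pay_taxes, so in either case not take_oath holds — hence O(not take_oath).
Premise 7 is O(close_hatch → take_oath); contrapositively O(not take_oath → not close_hatch). Since O(not take_oath) holds, K gives O(not close_hatch).
Premise 10 is O(not serve_notice → close_hatch); contrapositively O(not close_hatch → serve_notice). Since O(not close_hatch) holds, K gives O(serve_notice).
The contrapositive of premise 3 (O(not validate_disclosure → not serve_notice)) is O(serve_notice → validate_disclosure), and O(serve_notice) is already established, so O(validate_disclosure).
Premise 12, O(delete_key → not validate_disclosure), contraposes to O(validate_disclosure → not delete_key); with O(validate_disclosure) we get O(not delete_key).
Premise 2, O(don_mask → delete_key), contraposes to O(not delete_key → not don_mask); with O(not delete_key) we get O(not don_mask).
Premise 8 is O(not don_mask → not wear_ppe); since O(not don_mask), deontic closure gives O(not wear_ppe).
Premises 1, 5, 9, 11, 13 do not contribute to this derivation.
Thus O(not wear_ppe), which is F(wear_ppe): wear_ppe is forbidden.

Forbidden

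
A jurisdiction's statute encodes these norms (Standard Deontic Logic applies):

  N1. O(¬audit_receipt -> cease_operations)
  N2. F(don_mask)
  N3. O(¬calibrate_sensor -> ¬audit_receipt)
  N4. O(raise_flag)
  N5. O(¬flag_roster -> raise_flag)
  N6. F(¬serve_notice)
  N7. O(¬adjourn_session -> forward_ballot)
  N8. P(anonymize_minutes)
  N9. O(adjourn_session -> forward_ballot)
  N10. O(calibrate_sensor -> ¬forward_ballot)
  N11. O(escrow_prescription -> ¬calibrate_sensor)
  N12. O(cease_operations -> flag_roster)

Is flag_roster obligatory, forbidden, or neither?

Obligatory

Premises 7 and 9 cover both cases: O(¬adjourn_session -> forward_ballot) and O(adjourn_session -> forward_ballot). Since ¬adjourn_session ∨ adjourn_session is a tautology, O(forward_ballot) follows.
The contrapositive of premise 10 (O(calibrate_sensor -> ¬forward_ballot)) is O(forward_ballot -> ¬calibrate_sensor), and O(forward_ballot) is already established, so O(¬calibrate_sensor).
From O(¬calibrate_sensor) and premise 3, O(¬calibrate_sensor -> ¬audit_receipt), we obtain O(¬audit_receipt).
Premise 1 is O(¬audit_receipt -> cease_operations); since O(¬audit_receipt), deontic closure gives O(cease_operations).
Applying K to premise 12 (O(cease_operations -> flag_roster)) and O(cease_operations) yields O(flag_roster).
Premises 2, 4, 5, 6, 8, 11 do not contribute to this derivation.
Hence flag_roster is obligatory.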